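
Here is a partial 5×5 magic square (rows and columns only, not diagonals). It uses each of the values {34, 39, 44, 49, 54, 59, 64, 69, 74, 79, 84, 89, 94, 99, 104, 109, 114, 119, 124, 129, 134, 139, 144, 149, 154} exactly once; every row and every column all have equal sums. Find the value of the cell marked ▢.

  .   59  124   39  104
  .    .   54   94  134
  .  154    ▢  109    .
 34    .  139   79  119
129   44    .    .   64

The 25 entries sum to 2350, so each line sums to 2350/5 = 470.
The remaining cell in row 1 is (1,1) = 470 − 326 = 144.
Row 4 must total 470; the given cells sum to 371, so (4,2) = 99.
Column 2: 59 + 154 + 99 + 44 + ? = 470, so (2,2) = 114.
Using column 4: 39 + 94 + 109 + 79 + ? → (5,4) = 470 − 321 = 149.
Column 5 needs 470; the known cells sum to 421, so (3,5) = 49.
From row 2, 470 − (114 + 54 + 94 + 134) gives (2,1) = 74.
Row 5: 129 + 44 + 149 + 64 + ? = 470, so (5,3) = 84.
Column 1: 144 + 74 + 34 + 129 + ? = 470, so (3,1) = 89.
Using column 3: 124 + 54 + 139 + 84 + ? → (3,3) = 470 − 401 = 69.

69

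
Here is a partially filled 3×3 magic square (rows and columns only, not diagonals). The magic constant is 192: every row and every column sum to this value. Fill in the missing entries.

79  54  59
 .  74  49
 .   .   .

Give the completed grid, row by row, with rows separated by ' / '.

79 54 59 / 69 74 49 / 44 64 84

From row 2, 192 − (74 + 49) gives (2,1) = 69.
Using column 1: 79 + 69 + ? → (3,1) = 192 − 148 = 44.
Column 2 must total 192; the given cells sum to 128, so (3,2) = 64.
Using column 3: 59 + 49 + ? → (3,3) = 192 − 108 = 84.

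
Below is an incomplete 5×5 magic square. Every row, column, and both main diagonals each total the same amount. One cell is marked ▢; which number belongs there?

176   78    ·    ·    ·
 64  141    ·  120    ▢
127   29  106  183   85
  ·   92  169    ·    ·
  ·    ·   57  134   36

Row 3 is complete and sums to 530; that is the magic constant.
From column 2, 530 − (78 + 141 + 29 + 92) gives (5,2) = 190.
Using main diagonal: 176 + 141 + 106 + 36 + ? → (4,4) = 530 − 459 = 71.
Row 5 needs 530; the known cells sum to 417, so (5,1) = 113.
From column 1, 530 − (176 + 64 + 127 + 113) gives (4,1) = 50.
Column 4 must total 530; the given cells sum to 508, so (1,4) = 22.
Anti-diagonal needs 530; the known cells sum to 431, so (1,5) = 99.
Row 1 needs 530; the known cells sum to 375, so (1,3) = 155.
Row 4 needs 530; the known cells sum to 382, so (4,5) = 148.
Using column 3: 155 + 106 + 169 + 57 + ? → (2,3) = 530 − 487 = 43.
Column 5 must total 530; the given cells sum to 368, so (2,5) = 162.

162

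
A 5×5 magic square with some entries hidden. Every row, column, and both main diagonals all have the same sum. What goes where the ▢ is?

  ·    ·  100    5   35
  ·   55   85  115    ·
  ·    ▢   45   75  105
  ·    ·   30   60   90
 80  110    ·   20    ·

Column 4 is complete and sums to 275; that is the magic constant.
From column 3, 275 − (100 + 85 + 45 + 30) gives (5,3) = 15.
Anti-diagonal: 35 + 115 + 45 + 80 + ? = 275, so (4,2) = 0.
Row 4 must total 275; the given cells sum to 180, so (4,1) = 95.
Row 5: 80 + 110 + 15 + 20 + ? = 275, so (5,5) = 50.
From column 5, 275 − (35 + 105 + 90 + 50) gives (2,5) = -5.
Main diagonal needs 275; the known cells sum to 210, so (1,1) = 65.
Using row 1: 65 + 100 + 5 + 35 + ? → (1,2) = 275 − 205 = 70.
Row 2 needs 275; the known cells sum to 250, so (2,1) = 25.
From column 1, 275 − (65 + 25 + 95 + 80) gives (3,1) = 10.
Column 2 must total 275; the given cells sum to 235, so (3,2) = 40.

40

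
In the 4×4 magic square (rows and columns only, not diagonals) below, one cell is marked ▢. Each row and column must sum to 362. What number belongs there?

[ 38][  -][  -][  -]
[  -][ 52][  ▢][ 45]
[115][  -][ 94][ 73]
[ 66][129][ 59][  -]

122

Row 3 must total 362; the given cells sum to 282, so (3,2) = 80.
From row 4, 362 − (66 + 129 + 59) gives (4,4) = 108.
Column 1 must total 362; the given cells sum to 219, so (2,1) = 143.
The remaining cell in column 2 is (1,2) = 362 − 261 = 101.
From column 4, 362 − (45 + 73 + 108) gives (1,4) = 136.
The remaining cell in row 1 is (1,3) = 362 − 275 = 87.
Using row 2: 143 + 52 + 45 + ? → (2,3) = 362 − 240 = 122.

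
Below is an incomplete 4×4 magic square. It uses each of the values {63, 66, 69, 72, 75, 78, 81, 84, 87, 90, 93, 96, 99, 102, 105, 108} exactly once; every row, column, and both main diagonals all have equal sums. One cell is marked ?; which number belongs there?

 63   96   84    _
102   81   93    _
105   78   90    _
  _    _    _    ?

The 16 entries sum to 1368, so each line sums to 1368/4 = 342.
From row 1, 342 − (63 + 96 + 84) gives (1,4) = 99.
Using row 2: 102 + 81 + 93 + ? → (2,4) = 342 − 276 = 66.
Row 3: 105 + 78 + 90 + ? = 342, so (3,4) = 69.
From column 1, 342 − (63 + 102 + 105) gives (4,1) = 72.
The remaining cell in column 2 is (4,2) = 342 − 255 = 87.
Using column 3: 84 + 93 + 90 + ? → (4,3) = 342 − 267 = 75.
Column 4: 99 + 66 + 69 + ? = 342, so (4,4) = 108.

108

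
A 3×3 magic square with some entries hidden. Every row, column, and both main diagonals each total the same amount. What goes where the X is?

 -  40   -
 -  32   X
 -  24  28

48

Column 2 is complete and sums to 96; that is the magic constant.
Row 3: 24 + 28 + ? = 96, so (3,1) = 44.
Main diagonal needs 96; the known cells sum to 60, so (1,1) = 36.
Using anti-diagonal: 32 + 44 + ? → (1,3) = 96 − 76 = 20.
The remaining cell in column 1 is (2,1) = 96 − 80 = 16.
Column 3 needs 96; the known cells sum to 48, so (2,3) = 48.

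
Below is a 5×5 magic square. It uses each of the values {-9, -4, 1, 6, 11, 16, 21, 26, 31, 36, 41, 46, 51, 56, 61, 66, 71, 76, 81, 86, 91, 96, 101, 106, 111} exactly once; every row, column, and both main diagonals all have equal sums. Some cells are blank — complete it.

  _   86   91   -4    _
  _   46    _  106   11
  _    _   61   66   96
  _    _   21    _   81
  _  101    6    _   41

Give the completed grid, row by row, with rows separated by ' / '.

56 86 91 -4 26 / 16 46 76 106 11 / 1 31 61 66 96 / 111 -9 21 51 81 / 71 101 6 36 41

The 25 entries sum to 1275, so each line sums to 1275/5 = 255.
Column 3 needs 255; the known cells sum to 179, so (2,3) = 76.
The remaining cell in column 5 is (1,5) = 255 − 229 = 26.
Using row 1: 86 + 91 + (-4) + 26 + ? → (1,1) = 255 − 199 = 56.
Row 2 needs 255; the known cells sum to 239, so (2,1) = 16.
The remaining cell in main diagonal is (4,4) = 255 − 204 = 51.
The remaining cell in column 4 is (5,4) = 255 − 219 = 36.
Row 5: 101 + 6 + 36 + 41 + ? = 255, so (5,1) = 71.
Anti-diagonal needs 255; the known cells sum to 264, so (4,2) = -9.
Row 4: -9 + 21 + 51 + 81 + ? = 255, so (4,1) = 111.
Column 1 needs 255; the known cells sum to 254, so (3,1) = 1.
Column 2: 86 + 46 + (-9) + 101 + ? = 255, so (3,2) = 31.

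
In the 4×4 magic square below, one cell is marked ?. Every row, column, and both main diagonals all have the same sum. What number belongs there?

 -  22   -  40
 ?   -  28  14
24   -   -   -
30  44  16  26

42

Row 4 is complete and sums to 116; that is the magic constant.
From column 4, 116 − (40 + 14 + 26) gives (3,4) = 36.
Using anti-diagonal: 40 + 28 + 30 + ? → (3,2) = 116 − 98 = 18.
Using row 3: 24 + 18 + 36 + ? → (3,3) = 116 − 78 = 38.
From column 2, 116 − (22 + 18 + 44) gives (2,2) = 32.
Using column 3: 28 + 38 + 16 + ? → (1,3) = 116 − 82 = 34.
Using main diagonal: 32 + 38 + 26 + ? → (1,1) = 116 − 96 = 20.
From row 2, 116 − (32 + 28 + 14) gives (2,1) = 42.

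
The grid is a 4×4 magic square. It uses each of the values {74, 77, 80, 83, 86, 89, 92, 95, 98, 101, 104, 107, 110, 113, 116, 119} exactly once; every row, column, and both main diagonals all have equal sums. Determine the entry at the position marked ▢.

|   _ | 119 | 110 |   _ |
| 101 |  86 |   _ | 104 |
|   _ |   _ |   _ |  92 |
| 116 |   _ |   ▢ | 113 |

The 16 entries sum to 1544, so each line sums to 1544/4 = 386.
Row 2 must total 386; the given cells sum to 291, so (2,3) = 95.
Column 4 must total 386; the given cells sum to 309, so (1,4) = 77.
Using anti-diagonal: 77 + 95 + 116 + ? → (3,2) = 386 − 288 = 98.
Row 1: 119 + 110 + 77 + ? = 386, so (1,1) = 80.
From column 1, 386 − (80 + 101 + 116) gives (3,1) = 89.
Column 2 needs 386; the known cells sum to 303, so (4,2) = 83.
Main diagonal must total 386; the given cells sum to 279, so (3,3) = 107.
From row 4, 386 − (116 + 83 + 113) gives (4,3) = 74.

74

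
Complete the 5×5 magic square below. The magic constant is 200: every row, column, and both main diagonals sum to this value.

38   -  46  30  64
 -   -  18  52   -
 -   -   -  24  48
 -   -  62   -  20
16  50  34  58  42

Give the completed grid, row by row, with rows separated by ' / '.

38 22 46 30 64 / 60 44 18 52 26 / 32 56 40 24 48 / 54 28 62 36 20 / 16 50 34 58 42

Row 1: 38 + 46 + 30 + 64 + ? = 200, so (1,2) = 22.
From column 3, 200 − (46 + 18 + 62 + 34) gives (3,3) = 40.
Column 4 needs 200; the known cells sum to 164, so (4,4) = 36.
Column 5: 64 + 48 + 20 + 42 + ? = 200, so (2,5) = 26.
Using main diagonal: 38 + 40 + 36 + 42 + ? → (2,2) = 200 − 156 = 44.
Anti-diagonal: 64 + 52 + 40 + 16 + ? = 200, so (4,2) = 28.
Row 2 must total 200; the given cells sum to 140, so (2,1) = 60.
Row 4 must total 200; the given cells sum to 146, so (4,1) = 54.
Column 1 needs 200; the known cells sum to 168, so (3,1) = 32.
Column 2 must total 200; the given cells sum to 144, so (3,2) = 56.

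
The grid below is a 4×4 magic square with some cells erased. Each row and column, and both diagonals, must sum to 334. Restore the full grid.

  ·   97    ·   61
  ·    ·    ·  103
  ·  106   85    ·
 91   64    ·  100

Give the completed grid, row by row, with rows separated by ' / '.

Row 4 needs 334; the known cells sum to 255, so (4,3) = 79.
The remaining cell in column 2 is (2,2) = 334 − 267 = 67.
Column 4 must total 334; the given cells sum to 264, so (3,4) = 70.
Main diagonal: 67 + 85 + 100 + ? = 334, so (1,1) = 82.
Anti-diagonal needs 334; the known cells sum to 258, so (2,3) = 76.
Row 1: 82 + 97 + 61 + ? = 334, so (1,3) = 94.
The remaining cell in row 2 is (2,1) = 334 − 246 = 88.
From row 3, 334 − (106 + 85 + 70) gives (3,1) = 73.

82 97 94 61 / 88 67 76 103 / 73 106 85 70 / 91 64 79 100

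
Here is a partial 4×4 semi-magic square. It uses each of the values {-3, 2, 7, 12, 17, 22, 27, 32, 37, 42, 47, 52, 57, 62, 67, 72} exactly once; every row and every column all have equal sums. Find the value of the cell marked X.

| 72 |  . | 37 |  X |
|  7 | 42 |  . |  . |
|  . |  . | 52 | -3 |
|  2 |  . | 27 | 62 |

The 16 entries sum to 552, so each line sums to 552/4 = 138.
Row 4 needs 138; the known cells sum to 91, so (4,2) = 47.
Column 1 must total 138; the given cells sum to 81, so (3,1) = 57.
From column 3, 138 − (37 + 52 + 27) gives (2,3) = 22.
Row 2 must total 138; the given cells sum to 71, so (2,4) = 67.
Row 3 must total 138; the given cells sum to 106, so (3,2) = 32.
From column 2, 138 − (42 + 32 + 47) gives (1,2) = 17.
Column 4 must total 138; the given cells sum to 126, so (1,4) = 12.

12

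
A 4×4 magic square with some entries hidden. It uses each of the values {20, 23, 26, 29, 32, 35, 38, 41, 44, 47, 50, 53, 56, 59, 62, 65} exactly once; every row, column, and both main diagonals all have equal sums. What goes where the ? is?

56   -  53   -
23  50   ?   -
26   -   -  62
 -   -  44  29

38

The 16 entries sum to 680, so each line sums to 680/4 = 170.
Column 1: 56 + 23 + 26 + ? = 170, so (4,1) = 65.
The remaining cell in main diagonal is (3,3) = 170 − 135 = 35.
From row 3, 170 − (26 + 35 + 62) gives (3,2) = 47.
Using row 4: 65 + 44 + 29 + ? → (4,2) = 170 − 138 = 32.
Using column 2: 50 + 47 + 32 + ? → (1,2) = 170 − 129 = 41.
The remaining cell in column 3 is (2,3) = 170 − 132 = 38.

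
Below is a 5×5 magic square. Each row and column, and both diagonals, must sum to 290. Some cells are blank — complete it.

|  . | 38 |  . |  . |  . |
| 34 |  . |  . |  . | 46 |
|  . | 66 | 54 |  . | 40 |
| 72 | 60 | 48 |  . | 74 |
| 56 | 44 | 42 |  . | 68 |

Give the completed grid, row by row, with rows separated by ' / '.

50 38 76 64 62 / 34 82 70 58 46 / 78 66 54 52 40 / 72 60 48 36 74 / 56 44 42 80 68

From row 4, 290 − (72 + 60 + 48 + 74) gives (4,4) = 36.
Row 5: 56 + 44 + 42 + 68 + ? = 290, so (5,4) = 80.
The remaining cell in column 2 is (2,2) = 290 − 208 = 82.
Column 5 needs 290; the known cells sum to 228, so (1,5) = 62.
Main diagonal needs 290; the known cells sum to 240, so (1,1) = 50.
Anti-diagonal needs 290; the known cells sum to 232, so (2,4) = 58.
Row 2: 34 + 82 + 58 + 46 + ? = 290, so (2,3) = 70.
Column 1 must total 290; the given cells sum to 212, so (3,1) = 78.
Column 3: 70 + 54 + 48 + 42 + ? = 290, so (1,3) = 76.
Row 1 must total 290; the given cells sum to 226, so (1,4) = 64.
The remaining cell in row 3 is (3,4) = 290 − 238 = 52.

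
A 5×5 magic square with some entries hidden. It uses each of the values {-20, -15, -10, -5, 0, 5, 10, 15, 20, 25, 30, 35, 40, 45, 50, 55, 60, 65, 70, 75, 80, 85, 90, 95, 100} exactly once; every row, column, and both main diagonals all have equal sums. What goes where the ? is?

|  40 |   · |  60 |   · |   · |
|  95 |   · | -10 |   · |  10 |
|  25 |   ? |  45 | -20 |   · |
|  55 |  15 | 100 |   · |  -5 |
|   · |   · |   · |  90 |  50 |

The 25 entries sum to 1000, so each line sums to 1000/5 = 200.
From row 4, 200 − (55 + 15 + 100 + (-5)) gives (4,4) = 35.
Column 1 must total 200; the given cells sum to 215, so (5,1) = -15.
The remaining cell in column 3 is (5,3) = 200 − 195 = 5.
Main diagonal: 40 + 45 + 35 + 50 + ? = 200, so (2,2) = 30.
The remaining cell in row 2 is (2,4) = 200 − 125 = 75.
Row 5 must total 200; the given cells sum to 130, so (5,2) = 70.
Using column 4: 75 + (-20) + 35 + 90 + ? → (1,4) = 200 − 180 = 20.
Anti-diagonal must total 200; the given cells sum to 120, so (1,5) = 80.
Row 1 must total 200; the given cells sum to 200, so (1,2) = 0.
Using column 2: 0 + 30 + 15 + 70 + ? → (3,2) = 200 − 115 = 85.

85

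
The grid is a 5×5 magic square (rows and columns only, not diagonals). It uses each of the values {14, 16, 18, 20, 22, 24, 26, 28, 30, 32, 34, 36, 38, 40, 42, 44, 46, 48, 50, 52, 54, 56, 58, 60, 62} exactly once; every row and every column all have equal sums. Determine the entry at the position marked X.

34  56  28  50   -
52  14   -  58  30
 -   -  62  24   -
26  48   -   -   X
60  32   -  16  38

54

The 25 entries sum to 950, so each line sums to 950/5 = 190.
From row 1, 190 − (34 + 56 + 28 + 50) gives (1,5) = 22.
Row 2 must total 190; the given cells sum to 154, so (2,3) = 36.
Row 5: 60 + 32 + 16 + 38 + ? = 190, so (5,3) = 44.
The remaining cell in column 1 is (3,1) = 190 − 172 = 18.
Column 2 needs 190; the known cells sum to 150, so (3,2) = 40.
The remaining cell in column 3 is (4,3) = 190 − 170 = 20.
The remaining cell in column 4 is (4,4) = 190 − 148 = 42.
The remaining cell in row 3 is (3,5) = 190 − 144 = 46.
Row 4 needs 190; the known cells sum to 136, so (4,5) = 54.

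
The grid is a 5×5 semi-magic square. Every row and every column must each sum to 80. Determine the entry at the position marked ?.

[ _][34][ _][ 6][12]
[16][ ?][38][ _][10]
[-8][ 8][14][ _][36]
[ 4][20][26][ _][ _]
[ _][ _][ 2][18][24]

22

From row 3, 80 − (-8 + 8 + 14 + 36) gives (3,4) = 30.
Column 3 needs 80; the known cells sum to 80, so (1,3) = 0.
Using column 5: 12 + 10 + 36 + 24 + ? → (4,5) = 80 − 82 = -2.
The remaining cell in row 1 is (1,1) = 80 − 52 = 28.
Row 4: 4 + 20 + 26 + (-2) + ? = 80, so (4,4) = 32.
Column 1 needs 80; the known cells sum to 40, so (5,1) = 40.
Column 4: 6 + 30 + 32 + 18 + ? = 80, so (2,4) = -6.
From row 2, 80 − (16 + 38 + (-6) + 10) gives (2,2) = 22.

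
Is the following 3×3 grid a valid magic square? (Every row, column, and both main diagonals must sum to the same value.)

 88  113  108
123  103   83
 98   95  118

No — column 2 sums to 311 but row 2 sums to 309.

Row 1: 88 + 113 + 108 = 309.
Row 2: 123 + 103 + 83 = 309.
Row 3: 98 + 95 + 118 = 311.
Column 1: 88 + 123 + 98 = 309.
Column 2: 113 + 103 + 95 = 311.
Column 3: 108 + 83 + 118 = 309.
Main diagonal: 88 + 103 + 118 = 309.
Anti-diagonal: 108 + 103 + 98 = 309.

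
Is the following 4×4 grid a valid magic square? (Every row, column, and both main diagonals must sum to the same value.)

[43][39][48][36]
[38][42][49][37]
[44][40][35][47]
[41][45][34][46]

Yes

Row 1: 43 + 39 + 48 + 36 = 166.
Row 2: 38 + 42 + 49 + 37 = 166.
Row 3: 44 + 40 + 35 + 47 = 166.
Row 4: 41 + 45 + 34 + 46 = 166.
Column 1: 43 + 38 + 44 + 41 = 166.
Column 2: 39 + 42 + 40 + 45 = 166.
Column 3: 48 + 49 + 35 + 34 = 166.
Column 4: 36 + 37 + 47 + 46 = 166.
Main diagonal: 43 + 42 + 35 + 46 = 166.
Anti-diagonal: 36 + 49 + 40 + 41 = 166.
All lines sum to 166.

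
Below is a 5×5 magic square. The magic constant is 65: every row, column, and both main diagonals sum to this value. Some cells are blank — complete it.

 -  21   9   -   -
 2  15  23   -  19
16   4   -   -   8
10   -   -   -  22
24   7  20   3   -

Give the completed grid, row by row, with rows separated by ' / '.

13 21 9 17 5 / 2 15 23 6 19 / 16 4 12 25 8 / 10 18 1 14 22 / 24 7 20 3 11

Using row 2: 2 + 15 + 23 + 19 + ? → (2,4) = 65 − 59 = 6.
Row 5: 24 + 7 + 20 + 3 + ? = 65, so (5,5) = 11.
Column 1 must total 65; the given cells sum to 52, so (1,1) = 13.
Column 2: 21 + 15 + 4 + 7 + ? = 65, so (4,2) = 18.
Column 5 needs 65; the known cells sum to 60, so (1,5) = 5.
Anti-diagonal: 5 + 6 + 18 + 24 + ? = 65, so (3,3) = 12.
Row 1 must total 65; the given cells sum to 48, so (1,4) = 17.
Row 3: 16 + 4 + 12 + 8 + ? = 65, so (3,4) = 25.
The remaining cell in column 3 is (4,3) = 65 − 64 = 1.
The remaining cell in column 4 is (4,4) = 65 − 51 = 14.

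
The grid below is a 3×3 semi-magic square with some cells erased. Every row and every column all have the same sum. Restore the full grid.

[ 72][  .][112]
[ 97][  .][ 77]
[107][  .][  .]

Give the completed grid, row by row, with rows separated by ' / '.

Column 1 is already complete: 72 + 97 + 107 = 276, so that is the magic constant.
Row 1: 72 + 112 + ? = 276, so (1,2) = 92.
From row 2, 276 − (97 + 77) gives (2,2) = 102.
From column 2, 276 − (92 + 102) gives (3,2) = 82.
From column 3, 276 − (112 + 77) gives (3,3) = 87.

72 92 112 / 97 102 77 / 107 82 87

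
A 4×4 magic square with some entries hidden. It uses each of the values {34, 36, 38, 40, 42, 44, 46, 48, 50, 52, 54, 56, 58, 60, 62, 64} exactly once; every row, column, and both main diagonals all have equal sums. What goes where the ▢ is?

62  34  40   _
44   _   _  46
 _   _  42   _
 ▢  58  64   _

38

The 16 entries sum to 784, so each line sums to 784/4 = 196.
Row 1 must total 196; the given cells sum to 136, so (1,4) = 60.
Column 3: 40 + 42 + 64 + ? = 196, so (2,3) = 50.
Row 2: 44 + 50 + 46 + ? = 196, so (2,2) = 56.
From column 2, 196 − (34 + 56 + 58) gives (3,2) = 48.
Using main diagonal: 62 + 56 + 42 + ? → (4,4) = 196 − 160 = 36.
The remaining cell in anti-diagonal is (4,1) = 196 − 158 = 38.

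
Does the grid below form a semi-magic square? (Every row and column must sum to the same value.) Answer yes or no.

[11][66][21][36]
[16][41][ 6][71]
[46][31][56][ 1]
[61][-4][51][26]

Row 1: 11 + 66 + 21 + 36 = 134.
Row 2: 16 + 41 + 6 + 71 = 134.
Row 3: 46 + 31 + 56 + 1 = 134.
Row 4: 61 + (-4) + 51 + 26 = 134.
Column 1: 11 + 16 + 46 + 61 = 134.
Column 2: 66 + 41 + 31 + (-4) = 134.
Column 3: 21 + 6 + 56 + 51 = 134.
Column 4: 36 + 71 + 1 + 26 = 134.
All lines sum to 134.

Yes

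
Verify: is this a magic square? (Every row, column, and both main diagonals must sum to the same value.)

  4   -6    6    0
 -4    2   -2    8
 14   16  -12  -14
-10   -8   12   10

Yes

Row 1: 4 + (-6) + 6 + 0 = 4.
Row 2: -4 + 2 + (-2) + 8 = 4.
Row 3: 14 + 16 + (-12) + (-14) = 4.
Row 4: -10 + (-8) + 12 + 10 = 4.
Column 1: 4 + (-4) + 14 + (-10) = 4.
Column 2: -6 + 2 + 16 + (-8) = 4.
Column 3: 6 + (-2) + (-12) + 12 = 4.
Column 4: 0 + 8 + (-14) + 10 = 4.
Main diagonal: 4 + 2 + (-12) + 10 = 4.
Anti-diagonal: 0 + (-2) + 16 + (-10) = 4.
All lines sum to 4.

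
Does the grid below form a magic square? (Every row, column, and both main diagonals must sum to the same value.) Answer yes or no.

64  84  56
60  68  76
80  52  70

No — anti-diagonal sums to 204 but row 3 sums to 202.

Row 1: 64 + 84 + 56 = 204.
Row 2: 60 + 68 + 76 = 204.
Row 3: 80 + 52 + 70 = 202.
Column 1: 64 + 60 + 80 = 204.
Column 2: 84 + 68 + 52 = 204.
Column 3: 56 + 76 + 70 = 202.
Main diagonal: 64 + 68 + 70 = 202.
Anti-diagonal: 56 + 68 + 80 = 204.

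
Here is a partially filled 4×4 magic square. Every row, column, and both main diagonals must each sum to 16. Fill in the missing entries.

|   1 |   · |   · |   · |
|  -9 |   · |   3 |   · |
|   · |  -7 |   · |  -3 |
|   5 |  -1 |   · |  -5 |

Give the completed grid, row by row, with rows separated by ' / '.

1 11 -11 15 / -9 13 3 9 / 19 -7 7 -3 / 5 -1 17 -5

Row 4: 5 + (-1) + (-5) + ? = 16, so (4,3) = 17.
Column 1: 1 + (-9) + 5 + ? = 16, so (3,1) = 19.
Anti-diagonal needs 16; the known cells sum to 1, so (1,4) = 15.
Row 3 needs 16; the known cells sum to 9, so (3,3) = 7.
From column 3, 16 − (3 + 7 + 17) gives (1,3) = -11.
Using column 4: 15 + (-3) + (-5) + ? → (2,4) = 16 − 7 = 9.
The remaining cell in main diagonal is (2,2) = 16 − 3 = 13.
The remaining cell in row 1 is (1,2) = 16 − 5 = 11.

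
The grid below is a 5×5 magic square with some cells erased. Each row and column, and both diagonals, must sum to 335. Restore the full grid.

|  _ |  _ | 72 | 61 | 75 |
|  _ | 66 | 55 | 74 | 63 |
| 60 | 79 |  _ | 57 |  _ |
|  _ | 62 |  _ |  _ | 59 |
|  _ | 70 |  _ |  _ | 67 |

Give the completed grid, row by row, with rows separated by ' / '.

69 58 72 61 75 / 77 66 55 74 63 / 60 79 68 57 71 / 73 62 76 65 59 / 56 70 64 78 67

The remaining cell in row 2 is (2,1) = 335 − 258 = 77.
Column 2 needs 335; the known cells sum to 277, so (1,2) = 58.
Using column 5: 75 + 63 + 59 + 67 + ? → (3,5) = 335 − 264 = 71.
Row 1 must total 335; the given cells sum to 266, so (1,1) = 69.
Row 3: 60 + 79 + 57 + 71 + ? = 335, so (3,3) = 68.
Main diagonal: 69 + 66 + 68 + 67 + ? = 335, so (4,4) = 65.
The remaining cell in anti-diagonal is (5,1) = 335 − 279 = 56.
Column 1 needs 335; the known cells sum to 262, so (4,1) = 73.
From column 4, 335 − (61 + 74 + 57 + 65) gives (5,4) = 78.
Using row 4: 73 + 62 + 65 + 59 + ? → (4,3) = 335 − 259 = 76.
Row 5: 56 + 70 + 78 + 67 + ? = 335, so (5,3) = 64.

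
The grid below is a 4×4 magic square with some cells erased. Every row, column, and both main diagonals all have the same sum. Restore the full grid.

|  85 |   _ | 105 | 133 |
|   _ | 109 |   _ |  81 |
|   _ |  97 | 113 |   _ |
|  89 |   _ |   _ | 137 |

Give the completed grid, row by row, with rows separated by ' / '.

Main diagonal is already complete: 85 + 109 + 113 + 137 = 444, so that is the magic constant.
Row 1 needs 444; the known cells sum to 323, so (1,2) = 121.
Column 2: 121 + 109 + 97 + ? = 444, so (4,2) = 117.
Column 4: 133 + 81 + 137 + ? = 444, so (3,4) = 93.
From anti-diagonal, 444 − (133 + 97 + 89) gives (2,3) = 125.
Row 2 needs 444; the known cells sum to 315, so (2,1) = 129.
Row 3: 97 + 113 + 93 + ? = 444, so (3,1) = 141.
Row 4 needs 444; the known cells sum to 343, so (4,3) = 101.

85 121 105 133 / 129 109 125 81 / 141 97 113 93 / 89 117 101 137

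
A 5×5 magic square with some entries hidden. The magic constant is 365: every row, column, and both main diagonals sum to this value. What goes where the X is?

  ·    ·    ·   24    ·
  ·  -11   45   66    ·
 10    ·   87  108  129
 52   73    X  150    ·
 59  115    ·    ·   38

94

The remaining cell in row 3 is (3,2) = 365 − 334 = 31.
The remaining cell in column 2 is (1,2) = 365 − 208 = 157.
Column 4: 24 + 66 + 108 + 150 + ? = 365, so (5,4) = 17.
Main diagonal: -11 + 87 + 150 + 38 + ? = 365, so (1,1) = 101.
Anti-diagonal must total 365; the given cells sum to 285, so (1,5) = 80.
The remaining cell in row 1 is (1,3) = 365 − 362 = 3.
Row 5 needs 365; the known cells sum to 229, so (5,3) = 136.
Using column 1: 101 + 10 + 52 + 59 + ? → (2,1) = 365 − 222 = 143.
Using column 3: 3 + 45 + 87 + 136 + ? → (4,3) = 365 − 271 = 94.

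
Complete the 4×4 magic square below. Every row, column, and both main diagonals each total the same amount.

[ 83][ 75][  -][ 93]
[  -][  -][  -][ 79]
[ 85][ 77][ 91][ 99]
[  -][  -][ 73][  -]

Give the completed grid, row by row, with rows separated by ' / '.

Row 3 is already complete: 85 + 77 + 91 + 99 = 352, so that is the magic constant.
The remaining cell in row 1 is (1,3) = 352 − 251 = 101.
From column 3, 352 − (101 + 91 + 73) gives (2,3) = 87.
From column 4, 352 − (93 + 79 + 99) gives (4,4) = 81.
Using main diagonal: 83 + 91 + 81 + ? → (2,2) = 352 − 255 = 97.
Using anti-diagonal: 93 + 87 + 77 + ? → (4,1) = 352 − 257 = 95.
From row 2, 352 − (97 + 87 + 79) gives (2,1) = 89.
The remaining cell in row 4 is (4,2) = 352 − 249 = 103.

83 75 101 93 / 89 97 87 79 / 85 77 91 99 / 95 103 73 81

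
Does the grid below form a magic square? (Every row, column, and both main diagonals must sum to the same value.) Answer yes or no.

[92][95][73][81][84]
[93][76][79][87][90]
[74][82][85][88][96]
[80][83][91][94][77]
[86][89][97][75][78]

Yes

Row 1: 92 + 95 + 73 + 81 + 84 = 425.
Row 2: 93 + 76 + 79 + 87 + 90 = 425.
Row 3: 74 + 82 + 85 + 88 + 96 = 425.
Row 4: 80 + 83 + 91 + 94 + 77 = 425.
Row 5: 86 + 89 + 97 + 75 + 78 = 425.
Column 1: 92 + 93 + 74 + 80 + 86 = 425.
Column 2: 95 + 76 + 82 + 83 + 89 = 425.
Column 3: 73 + 79 + 85 + 91 + 97 = 425.
Column 4: 81 + 87 + 88 + 94 + 75 = 425.
Column 5: 84 + 90 + 96 + 77 + 78 = 425.
Main diagonal: 92 + 76 + 85 + 94 + 78 = 425.
Anti-diagonal: 84 + 87 + 85 + 83 + 86 = 425.
All lines sum to 425.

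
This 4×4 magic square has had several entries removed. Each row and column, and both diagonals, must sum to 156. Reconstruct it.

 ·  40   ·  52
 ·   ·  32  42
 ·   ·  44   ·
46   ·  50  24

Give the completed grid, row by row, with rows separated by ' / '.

Row 4: 46 + 50 + 24 + ? = 156, so (4,2) = 36.
From column 3, 156 − (32 + 44 + 50) gives (1,3) = 30.
Column 4: 52 + 42 + 24 + ? = 156, so (3,4) = 38.
The remaining cell in anti-diagonal is (3,2) = 156 − 130 = 26.
From row 1, 156 − (40 + 30 + 52) gives (1,1) = 34.
Row 3 must total 156; the given cells sum to 108, so (3,1) = 48.
Column 1 must total 156; the given cells sum to 128, so (2,1) = 28.
Using column 2: 40 + 26 + 36 + ? → (2,2) = 156 − 102 = 54.

34 40 30 52 / 28 54 32 42 / 48 26 44 38 / 46 36 50 24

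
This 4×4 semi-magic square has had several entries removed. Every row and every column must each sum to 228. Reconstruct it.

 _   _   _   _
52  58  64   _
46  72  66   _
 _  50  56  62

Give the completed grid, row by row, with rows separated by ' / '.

From row 2, 228 − (52 + 58 + 64) gives (2,4) = 54.
Using row 3: 46 + 72 + 66 + ? → (3,4) = 228 − 184 = 44.
Row 4 needs 228; the known cells sum to 168, so (4,1) = 60.
Column 1 must total 228; the given cells sum to 158, so (1,1) = 70.
Column 2 needs 228; the known cells sum to 180, so (1,2) = 48.
Column 3 needs 228; the known cells sum to 186, so (1,3) = 42.
From column 4, 228 − (54 + 44 + 62) gives (1,4) = 68.

70 48 42 68 / 52 58 64 54 / 46 72 66 44 / 60 50 56 62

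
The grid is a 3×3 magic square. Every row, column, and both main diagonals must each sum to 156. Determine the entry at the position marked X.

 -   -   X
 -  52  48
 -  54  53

Row 2 needs 156; the known cells sum to 100, so (2,1) = 56.
Using row 3: 54 + 53 + ? → (3,1) = 156 − 107 = 49.
The remaining cell in column 1 is (1,1) = 156 − 105 = 51.
The remaining cell in column 2 is (1,2) = 156 − 106 = 50.
Using column 3: 48 + 53 + ? → (1,3) = 156 − 101 = 55.

55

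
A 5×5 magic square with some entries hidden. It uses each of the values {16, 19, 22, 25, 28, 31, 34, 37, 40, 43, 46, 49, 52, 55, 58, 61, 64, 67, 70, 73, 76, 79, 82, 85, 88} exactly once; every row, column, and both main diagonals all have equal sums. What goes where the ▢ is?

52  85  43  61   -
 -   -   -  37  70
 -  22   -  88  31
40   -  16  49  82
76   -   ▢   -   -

The 25 entries sum to 1300, so each line sums to 1300/5 = 260.
From row 1, 260 − (52 + 85 + 43 + 61) gives (1,5) = 19.
Row 4 needs 260; the known cells sum to 187, so (4,2) = 73.
The remaining cell in column 4 is (5,4) = 260 − 235 = 25.
The remaining cell in column 5 is (5,5) = 260 − 202 = 58.
Anti-diagonal needs 260; the known cells sum to 205, so (3,3) = 55.
Using row 3: 22 + 55 + 88 + 31 + ? → (3,1) = 260 − 196 = 64.
Column 1 must total 260; the given cells sum to 232, so (2,1) = 28.
Main diagonal needs 260; the known cells sum to 214, so (2,2) = 46.
From row 2, 260 − (28 + 46 + 37 + 70) gives (2,3) = 79.
Using column 2: 85 + 46 + 22 + 73 + ? → (5,2) = 260 − 226 = 34.
Using column 3: 43 + 79 + 55 + 16 + ? → (5,3) = 260 − 193 = 67.

67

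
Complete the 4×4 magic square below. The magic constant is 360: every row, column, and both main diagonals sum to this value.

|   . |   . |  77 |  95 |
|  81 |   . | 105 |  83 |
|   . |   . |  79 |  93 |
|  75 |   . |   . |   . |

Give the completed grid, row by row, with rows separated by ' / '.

Using row 2: 81 + 105 + 83 + ? → (2,2) = 360 − 269 = 91.
Column 3 must total 360; the given cells sum to 261, so (4,3) = 99.
Column 4 needs 360; the known cells sum to 271, so (4,4) = 89.
Main diagonal must total 360; the given cells sum to 259, so (1,1) = 101.
Anti-diagonal: 95 + 105 + 75 + ? = 360, so (3,2) = 85.
Row 1 must total 360; the given cells sum to 273, so (1,2) = 87.
Row 3 needs 360; the known cells sum to 257, so (3,1) = 103.
Row 4 must total 360; the given cells sum to 263, so (4,2) = 97.

101 87 77 95 / 81 91 105 83 / 103 85 79 93 / 75 97 99 89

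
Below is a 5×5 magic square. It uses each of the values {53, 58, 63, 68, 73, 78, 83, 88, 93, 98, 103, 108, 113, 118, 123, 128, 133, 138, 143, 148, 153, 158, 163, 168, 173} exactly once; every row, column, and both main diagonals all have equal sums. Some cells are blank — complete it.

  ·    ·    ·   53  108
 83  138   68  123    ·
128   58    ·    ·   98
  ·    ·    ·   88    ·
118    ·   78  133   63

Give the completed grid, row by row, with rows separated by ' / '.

163 93 148 53 108 / 83 138 68 123 153 / 128 58 113 168 98 / 73 103 158 88 143 / 118 173 78 133 63

The 25 entries sum to 2825, so each line sums to 2825/5 = 565.
Row 2 must total 565; the given cells sum to 412, so (2,5) = 153.
The remaining cell in row 5 is (5,2) = 565 − 392 = 173.
From column 4, 565 − (53 + 123 + 88 + 133) gives (3,4) = 168.
Column 5 needs 565; the known cells sum to 422, so (4,5) = 143.
Row 3 must total 565; the given cells sum to 452, so (3,3) = 113.
The remaining cell in main diagonal is (1,1) = 565 − 402 = 163.
Anti-diagonal needs 565; the known cells sum to 462, so (4,2) = 103.
Column 1 must total 565; the given cells sum to 492, so (4,1) = 73.
Column 2: 138 + 58 + 103 + 173 + ? = 565, so (1,2) = 93.
Row 1: 163 + 93 + 53 + 108 + ? = 565, so (1,3) = 148.
The remaining cell in row 4 is (4,3) = 565 − 407 = 158.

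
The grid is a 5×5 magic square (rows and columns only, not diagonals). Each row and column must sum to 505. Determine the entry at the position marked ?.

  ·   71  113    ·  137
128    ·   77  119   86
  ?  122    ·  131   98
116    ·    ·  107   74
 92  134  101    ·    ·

Using row 2: 128 + 77 + 119 + 86 + ? → (2,2) = 505 − 410 = 95.
Using column 2: 71 + 95 + 122 + 134 + ? → (4,2) = 505 − 422 = 83.
Column 5 needs 505; the known cells sum to 395, so (5,5) = 110.
From row 4, 505 − (116 + 83 + 107 + 74) gives (4,3) = 125.
Row 5: 92 + 134 + 101 + 110 + ? = 505, so (5,4) = 68.
From column 3, 505 − (113 + 77 + 125 + 101) gives (3,3) = 89.
Column 4 needs 505; the known cells sum to 425, so (1,4) = 80.
Row 1 must total 505; the given cells sum to 401, so (1,1) = 104.
Row 3: 122 + 89 + 131 + 98 + ? = 505, so (3,1) = 65.

65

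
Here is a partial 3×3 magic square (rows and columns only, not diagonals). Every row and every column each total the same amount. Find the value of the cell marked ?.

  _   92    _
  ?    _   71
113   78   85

Row 3 is complete and sums to 276; that is the magic constant.
The remaining cell in column 2 is (2,2) = 276 − 170 = 106.
Using column 3: 71 + 85 + ? → (1,3) = 276 − 156 = 120.
The remaining cell in row 1 is (1,1) = 276 − 212 = 64.
Using row 2: 106 + 71 + ? → (2,1) = 276 − 177 = 99.

99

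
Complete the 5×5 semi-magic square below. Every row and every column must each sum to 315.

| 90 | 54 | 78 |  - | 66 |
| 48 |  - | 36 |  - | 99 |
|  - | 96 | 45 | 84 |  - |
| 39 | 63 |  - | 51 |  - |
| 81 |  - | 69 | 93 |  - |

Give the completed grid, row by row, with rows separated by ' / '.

90 54 78 27 66 / 48 72 36 60 99 / 57 96 45 84 33 / 39 63 87 51 75 / 81 30 69 93 42

Row 1 needs 315; the known cells sum to 288, so (1,4) = 27.
Column 1: 90 + 48 + 39 + 81 + ? = 315, so (3,1) = 57.
From column 3, 315 − (78 + 36 + 45 + 69) gives (4,3) = 87.
Column 4 needs 315; the known cells sum to 255, so (2,4) = 60.
Row 2: 48 + 36 + 60 + 99 + ? = 315, so (2,2) = 72.
Using row 3: 57 + 96 + 45 + 84 + ? → (3,5) = 315 − 282 = 33.
From row 4, 315 − (39 + 63 + 87 + 51) gives (4,5) = 75.
Using column 2: 54 + 72 + 96 + 63 + ? → (5,2) = 315 − 285 = 30.
Column 5: 66 + 99 + 33 + 75 + ? = 315, so (5,5) = 42.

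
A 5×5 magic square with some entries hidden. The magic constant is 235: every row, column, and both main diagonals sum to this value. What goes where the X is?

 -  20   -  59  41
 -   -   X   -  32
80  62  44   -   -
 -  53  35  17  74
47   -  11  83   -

Row 4 must total 235; the given cells sum to 179, so (4,1) = 56.
Anti-diagonal needs 235; the known cells sum to 185, so (2,4) = 50.
From column 4, 235 − (59 + 50 + 17 + 83) gives (3,4) = 26.
The remaining cell in row 3 is (3,5) = 235 − 212 = 23.
Using column 5: 41 + 32 + 23 + 74 + ? → (5,5) = 235 − 170 = 65.
Row 5: 47 + 11 + 83 + 65 + ? = 235, so (5,2) = 29.
Column 2 needs 235; the known cells sum to 164, so (2,2) = 71.
From main diagonal, 235 − (71 + 44 + 17 + 65) gives (1,1) = 38.
The remaining cell in row 1 is (1,3) = 235 − 158 = 77.
Column 1 must total 235; the given cells sum to 221, so (2,1) = 14.
The remaining cell in column 3 is (2,3) = 235 − 167 = 68.

68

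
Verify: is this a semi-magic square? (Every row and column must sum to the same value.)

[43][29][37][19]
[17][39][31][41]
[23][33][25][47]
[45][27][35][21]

Yes

Row 1: 43 + 29 + 37 + 19 = 128.
Row 2: 17 + 39 + 31 + 41 = 128.
Row 3: 23 + 33 + 25 + 47 = 128.
Row 4: 45 + 27 + 35 + 21 = 128.
Column 1: 43 + 17 + 23 + 45 = 128.
Column 2: 29 + 39 + 33 + 27 = 128.
Column 3: 37 + 31 + 25 + 35 = 128.
Column 4: 19 + 41 + 47 + 21 = 128.
All lines sum to 128.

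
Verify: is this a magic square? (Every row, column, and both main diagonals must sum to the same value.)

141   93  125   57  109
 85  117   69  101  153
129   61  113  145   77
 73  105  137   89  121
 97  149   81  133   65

Yes

Row 1: 141 + 93 + 125 + 57 + 109 = 525.
Row 2: 85 + 117 + 69 + 101 + 153 = 525.
Row 3: 129 + 61 + 113 + 145 + 77 = 525.
Row 4: 73 + 105 + 137 + 89 + 121 = 525.
Row 5: 97 + 149 + 81 + 133 + 65 = 525.
Column 1: 141 + 85 + 129 + 73 + 97 = 525.
Column 2: 93 + 117 + 61 + 105 + 149 = 525.
Column 3: 125 + 69 + 113 + 137 + 81 = 525.
Column 4: 57 + 101 + 145 + 89 + 133 = 525.
Column 5: 109 + 153 + 77 + 121 + 65 = 525.
Main diagonal: 141 + 117 + 113 + 89 + 65 = 525.
Anti-diagonal: 109 + 101 + 113 + 105 + 97 = 525.
All lines sum to 525.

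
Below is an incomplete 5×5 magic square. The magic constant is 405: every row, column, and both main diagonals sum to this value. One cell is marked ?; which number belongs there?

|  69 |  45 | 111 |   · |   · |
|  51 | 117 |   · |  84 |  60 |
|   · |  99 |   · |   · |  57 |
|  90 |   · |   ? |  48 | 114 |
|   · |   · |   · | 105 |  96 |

Row 2: 51 + 117 + 84 + 60 + ? = 405, so (2,3) = 93.
Column 5: 60 + 57 + 114 + 96 + ? = 405, so (1,5) = 78.
Main diagonal must total 405; the given cells sum to 330, so (3,3) = 75.
Row 1: 69 + 45 + 111 + 78 + ? = 405, so (1,4) = 102.
Column 4: 102 + 84 + 48 + 105 + ? = 405, so (3,4) = 66.
The remaining cell in row 3 is (3,1) = 405 − 297 = 108.
From column 1, 405 − (69 + 51 + 108 + 90) gives (5,1) = 87.
Using anti-diagonal: 78 + 84 + 75 + 87 + ? → (4,2) = 405 − 324 = 81.
Row 4 must total 405; the given cells sum to 333, so (4,3) = 72.

72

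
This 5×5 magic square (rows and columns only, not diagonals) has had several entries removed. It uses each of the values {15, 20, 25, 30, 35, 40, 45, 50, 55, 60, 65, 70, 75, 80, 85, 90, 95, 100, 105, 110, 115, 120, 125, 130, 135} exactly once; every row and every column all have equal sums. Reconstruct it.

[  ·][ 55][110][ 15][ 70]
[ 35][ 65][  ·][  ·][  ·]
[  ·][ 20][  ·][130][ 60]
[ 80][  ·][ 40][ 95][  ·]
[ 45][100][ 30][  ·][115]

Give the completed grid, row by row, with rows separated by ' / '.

125 55 110 15 70 / 35 65 120 50 105 / 90 20 75 130 60 / 80 135 40 95 25 / 45 100 30 85 115

The 25 entries sum to 1875, so each line sums to 1875/5 = 375.
Row 1 must total 375; the given cells sum to 250, so (1,1) = 125.
The remaining cell in row 5 is (5,4) = 375 − 290 = 85.
Using column 1: 125 + 35 + 80 + 45 + ? → (3,1) = 375 − 285 = 90.
Column 2 needs 375; the known cells sum to 240, so (4,2) = 135.
Using column 4: 15 + 130 + 95 + 85 + ? → (2,4) = 375 − 325 = 50.
The remaining cell in row 3 is (3,3) = 375 − 300 = 75.
Row 4 needs 375; the known cells sum to 350, so (4,5) = 25.
Using column 3: 110 + 75 + 40 + 30 + ? → (2,3) = 375 − 255 = 120.
Column 5 needs 375; the known cells sum to 270, so (2,5) = 105.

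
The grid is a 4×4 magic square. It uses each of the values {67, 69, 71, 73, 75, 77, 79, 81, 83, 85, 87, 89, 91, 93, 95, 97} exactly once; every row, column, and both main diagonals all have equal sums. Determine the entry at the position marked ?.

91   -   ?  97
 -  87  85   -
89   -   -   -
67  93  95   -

The 16 entries sum to 1312, so each line sums to 1312/4 = 328.
From row 4, 328 − (67 + 93 + 95) gives (4,4) = 73.
Column 1: 91 + 89 + 67 + ? = 328, so (2,1) = 81.
Main diagonal must total 328; the given cells sum to 251, so (3,3) = 77.
Using anti-diagonal: 97 + 85 + 67 + ? → (3,2) = 328 − 249 = 79.
Row 2 must total 328; the given cells sum to 253, so (2,4) = 75.
From row 3, 328 − (89 + 79 + 77) gives (3,4) = 83.
Column 2: 87 + 79 + 93 + ? = 328, so (1,2) = 69.
Column 3: 85 + 77 + 95 + ? = 328, so (1,3) = 71.

71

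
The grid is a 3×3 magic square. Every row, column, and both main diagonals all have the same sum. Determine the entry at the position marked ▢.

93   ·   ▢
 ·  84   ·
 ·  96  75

Main diagonal is complete and sums to 252; that is the magic constant.
Row 3: 96 + 75 + ? = 252, so (3,1) = 81.
Column 1 must total 252; the given cells sum to 174, so (2,1) = 78.
Using column 2: 84 + 96 + ? → (1,2) = 252 − 180 = 72.
Anti-diagonal must total 252; the given cells sum to 165, so (1,3) = 87.

87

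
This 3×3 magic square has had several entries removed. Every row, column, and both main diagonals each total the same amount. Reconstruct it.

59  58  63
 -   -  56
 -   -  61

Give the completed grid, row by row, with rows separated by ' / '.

Row 1 is already complete: 59 + 58 + 63 = 180, so that is the magic constant.
From main diagonal, 180 − (59 + 61) gives (2,2) = 60.
Anti-diagonal needs 180; the known cells sum to 123, so (3,1) = 57.
The remaining cell in row 2 is (2,1) = 180 − 116 = 64.
Row 3: 57 + 61 + ? = 180, so (3,2) = 62.

59 58 63 / 64 60 56 / 57 62 61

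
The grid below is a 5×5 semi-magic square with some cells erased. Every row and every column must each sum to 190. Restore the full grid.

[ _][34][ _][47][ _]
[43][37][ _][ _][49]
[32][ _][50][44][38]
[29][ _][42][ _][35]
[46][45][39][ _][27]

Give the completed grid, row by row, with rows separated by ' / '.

40 34 28 47 41 / 43 37 31 30 49 / 32 26 50 44 38 / 29 48 42 36 35 / 46 45 39 33 27

Row 3: 32 + 50 + 44 + 38 + ? = 190, so (3,2) = 26.
Row 5 must total 190; the given cells sum to 157, so (5,4) = 33.
Column 1: 43 + 32 + 29 + 46 + ? = 190, so (1,1) = 40.
Column 2 must total 190; the given cells sum to 142, so (4,2) = 48.
Using column 5: 49 + 38 + 35 + 27 + ? → (1,5) = 190 − 149 = 41.
Using row 1: 40 + 34 + 47 + 41 + ? → (1,3) = 190 − 162 = 28.
Row 4 must total 190; the given cells sum to 154, so (4,4) = 36.
The remaining cell in column 3 is (2,3) = 190 − 159 = 31.
Using column 4: 47 + 44 + 36 + 33 + ? → (2,4) = 190 − 160 = 30.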